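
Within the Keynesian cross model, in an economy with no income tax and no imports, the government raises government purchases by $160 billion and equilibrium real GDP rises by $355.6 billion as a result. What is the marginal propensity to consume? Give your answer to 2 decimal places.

Implied spending multiplier k = ΔY/ΔG = 355.6/160 = 2.2225.
Since k = 1/(1 − MPC), MPC = 1 − 1/k = 1 − ΔG/ΔY = 1 − 160/355.6 ≈ 0.55.

0.55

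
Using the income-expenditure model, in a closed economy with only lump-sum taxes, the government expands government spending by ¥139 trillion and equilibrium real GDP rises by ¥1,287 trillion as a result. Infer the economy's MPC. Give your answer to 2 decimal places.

0.89

Implied spending multiplier k = ΔY/ΔG = 1,287/139 ≈ 9.259.
Since k = 1/(1 − MPC), MPC = 1 − 1/k = 1 − ΔG/ΔY = 1 − 139/1,287 ≈ 0.89.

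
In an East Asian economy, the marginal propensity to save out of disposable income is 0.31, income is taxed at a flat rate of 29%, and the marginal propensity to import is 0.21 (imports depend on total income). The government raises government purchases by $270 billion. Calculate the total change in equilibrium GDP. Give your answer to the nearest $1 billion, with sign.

+$375 billion

MPC = 1 − MPS = 1 − 0.31 = 0.69.
Spending multiplier = 1/(1 − c(1−t) + m) = 1/(1 − 0.69×0.71 + 0.21) = 1/0.7201 ≈ 1.389.
ΔY = k × ΔG = (+$270 billion) / 0.7201 ≈ +$375 billion.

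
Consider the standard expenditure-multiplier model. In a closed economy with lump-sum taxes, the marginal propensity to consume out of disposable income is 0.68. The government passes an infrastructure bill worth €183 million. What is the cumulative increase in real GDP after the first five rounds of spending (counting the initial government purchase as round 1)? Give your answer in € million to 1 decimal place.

Round 1 adds ΔG = €183 million; each later round is MPC = 0.68 times the previous.
After 5 rounds: 183 + 124.44 + 84.6192 + 57.541056 + 39.12791808 = ΔG·(1 − c^5)/(1 − c) = 183 × (1 − 0.1453933568)/0.32 ≈ €488.7 million.

€488.7 million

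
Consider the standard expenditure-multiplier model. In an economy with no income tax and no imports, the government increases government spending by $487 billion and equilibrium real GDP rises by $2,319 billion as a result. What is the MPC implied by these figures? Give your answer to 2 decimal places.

Implied spending multiplier k = ΔY/ΔG = 2,319/487 ≈ 4.7618.
Since k = 1/(1 − MPC), MPC = 1 − 1/k = 1 − ΔG/ΔY = 1 − 487/2,319 ≈ 0.79.

0.79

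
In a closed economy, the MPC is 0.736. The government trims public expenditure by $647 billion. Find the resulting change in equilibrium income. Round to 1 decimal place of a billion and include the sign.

−$2,450.8 billion

Spending multiplier = 1/(1 − MPC) = 1/(1 − 0.736) = 1/0.264 ≈ 3.788.
ΔY = k × ΔG = (−$647 billion) / 0.264 ≈ −$2,450.8 billion.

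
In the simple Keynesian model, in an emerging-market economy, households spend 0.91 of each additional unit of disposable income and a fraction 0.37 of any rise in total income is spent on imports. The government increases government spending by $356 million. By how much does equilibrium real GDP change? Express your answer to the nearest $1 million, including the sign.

+$774 million

Government-spending multiplier = 1/(1 − c + m) = 1/(1 − 0.91 + 0.37) = 1/0.46 ≈ 2.174.
ΔY = k × ΔG = (+$356 million) / 0.46 ≈ +$774 million.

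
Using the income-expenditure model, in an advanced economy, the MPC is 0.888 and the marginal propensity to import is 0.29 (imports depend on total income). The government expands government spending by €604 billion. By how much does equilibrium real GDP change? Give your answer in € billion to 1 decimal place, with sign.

Spending multiplier = 1/(1 − c + m) = 1/(1 − 0.888 + 0.29) = 1/0.402 ≈ 2.488.
ΔY = k × ΔG = (+€604 billion) / 0.402 ≈ +€1,502.5 billion.

+€1,502.5 billion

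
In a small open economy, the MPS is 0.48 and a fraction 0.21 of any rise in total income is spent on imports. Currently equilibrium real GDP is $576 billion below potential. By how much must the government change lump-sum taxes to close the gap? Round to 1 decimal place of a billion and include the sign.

−$764.3 billion

MPC = 1 − MPS = 1 − 0.48 = 0.52.
Spending multiplier = 1/(1 − c + m) = 1/(1 − 0.52 + 0.21) = 1/0.69 ≈ 1.449.
Tax multiplier = −c·k = −0.52/0.69 ≈ −0.754. Need ΔY = +$576 billion, so ΔT = ΔY/(−c·k) = −(+$576 billion) × 0.69 / 0.52 ≈ −$764.3 billion.
The government should cut lump-sum taxes by $764.3 billion.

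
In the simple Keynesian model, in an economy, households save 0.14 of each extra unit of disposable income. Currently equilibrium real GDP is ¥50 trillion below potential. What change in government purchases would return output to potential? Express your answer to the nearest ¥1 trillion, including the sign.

+¥7 trillion

MPC = 1 − MPS = 1 − 0.14 = 0.86.
Spending multiplier = 1/(1 − MPC) = 1/(1 − 0.86) = 1/0.14 ≈ 7.143.
Need ΔY = +¥50 trillion, so ΔG = ΔY/k = (+¥50 trillion) × 0.14 = +¥7 trillion.
The government should increase government purchases by ¥7 trillion.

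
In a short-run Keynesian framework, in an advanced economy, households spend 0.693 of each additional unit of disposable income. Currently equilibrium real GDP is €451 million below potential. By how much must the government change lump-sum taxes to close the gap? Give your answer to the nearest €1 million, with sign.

Spending multiplier = 1/(1 − MPC) = 1/(1 − 0.693) = 1/0.307 ≈ 3.257.
Tax multiplier = −c·k = −0.693/0.307 ≈ −2.257. Need ΔY = +€451 million, so ΔT = ΔY/(−c·k) = −(+€451 million) × 0.307 / 0.693 ≈ −€200 million.
The government should cut lump-sum taxes by €200 million.

−€200 million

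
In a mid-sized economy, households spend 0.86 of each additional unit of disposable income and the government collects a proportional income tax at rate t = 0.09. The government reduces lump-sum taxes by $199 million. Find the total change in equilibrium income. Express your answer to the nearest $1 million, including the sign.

+$787 million

A lump-sum tax change of −$199 million shifts disposable income by +$199 million; first-round consumption changes by −c × ΔT = −0.86 × (−$199 million) = +$171.14 million.
Expenditure multiplier = 1/(1 − c(1−t)) = 1/(1 − 0.86×0.91) = 1/0.2174 ≈ 4.6.
The tax multiplier is −c × k ≈ −3.956, so ΔY = k × (−c·ΔT) = (+$171.14 million) / 0.2174 ≈ +$787 million.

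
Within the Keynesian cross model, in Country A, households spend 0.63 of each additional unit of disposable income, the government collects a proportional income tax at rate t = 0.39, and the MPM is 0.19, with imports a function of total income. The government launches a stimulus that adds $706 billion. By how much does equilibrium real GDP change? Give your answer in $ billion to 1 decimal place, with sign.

+$876.3 billion

Spending multiplier = 1/(1 − c(1−t) + m) = 1/(1 − 0.63×0.61 + 0.19) = 1/0.8057 ≈ 1.241.
ΔY = k × ΔG = (+$706 billion) / 0.8057 ≈ +$876.3 billion.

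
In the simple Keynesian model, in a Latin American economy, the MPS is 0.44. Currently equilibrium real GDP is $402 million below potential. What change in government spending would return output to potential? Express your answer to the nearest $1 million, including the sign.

MPC = 1 − MPS = 1 − 0.44 = 0.56.
Spending multiplier = 1/(1 − MPC) = 1/(1 − 0.56) = 1/0.44 ≈ 2.273.
Need ΔY = +$402 million, so ΔG = ΔY/k = (+$402 million) × 0.44 ≈ +$177 million.
The government should increase government spending by $177 million.

+$177 million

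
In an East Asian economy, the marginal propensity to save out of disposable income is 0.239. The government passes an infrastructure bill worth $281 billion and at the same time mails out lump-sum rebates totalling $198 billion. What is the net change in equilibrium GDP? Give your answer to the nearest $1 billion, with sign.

+$1,806 billion

MPC = 1 − MPS = 1 − 0.239 = 0.761.
Expenditure multiplier = 1/(1 − MPC) = 1/(1 − 0.761) = 1/0.239 ≈ 4.184.
ΔG contributes k·ΔG = (+$281 billion) / 0.239 ≈ +$1,175.7 billion.
ΔT of −$198 billion changes first-round spending by −c·ΔT = +$150.678 billion, contributing k·(−c·ΔT) = (+$150.678 billion) / 0.239 ≈ +$630.5 billion.
Net ΔY = k(ΔG − c·ΔT) = (+$431.678 billion) / 0.239 ≈ +$1,806 billion.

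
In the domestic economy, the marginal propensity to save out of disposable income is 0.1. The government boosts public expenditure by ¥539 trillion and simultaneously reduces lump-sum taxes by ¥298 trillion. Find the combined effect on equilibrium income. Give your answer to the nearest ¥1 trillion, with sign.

+¥8,072 trillion

MPC = 1 − MPS = 1 − 0.1 = 0.9.
Expenditure multiplier = 1/(1 − MPC) = 1/(1 − 0.9) = 1/0.1 = 10.
ΔG contributes k·ΔG = (+¥539 trillion) / 0.1 = +¥5,390 trillion.
ΔT of −¥298 trillion changes first-round spending by −c·ΔT = +¥268.2 trillion, contributing k·(−c·ΔT) = (+¥268.2 trillion) / 0.1 = +¥2,682 trillion.
Net ΔY = k(ΔG − c·ΔT) = (+¥807.2 trillion) / 0.1 = +¥8,072 trillion.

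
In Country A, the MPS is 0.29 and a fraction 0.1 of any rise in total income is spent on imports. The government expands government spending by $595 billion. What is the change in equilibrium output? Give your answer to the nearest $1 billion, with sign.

MPC = 1 − MPS = 1 − 0.29 = 0.71.
Government-spending multiplier = 1/(1 − c + m) = 1/(1 − 0.71 + 0.1) = 1/0.39 ≈ 2.564.
ΔY = k × ΔG = (+$595 billion) / 0.39 ≈ +$1,526 billion.

+$1,526 billion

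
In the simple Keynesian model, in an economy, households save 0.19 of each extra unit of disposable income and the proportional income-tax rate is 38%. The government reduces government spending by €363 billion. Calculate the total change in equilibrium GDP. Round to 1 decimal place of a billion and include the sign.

−€729.2 billion

MPC = 1 − MPS = 1 − 0.19 = 0.81.
Government-spending multiplier = 1/(1 − c(1−t)) = 1/(1 − 0.81×0.62) = 1/0.4978 ≈ 2.009.
ΔY = k × ΔG = (−€363 billion) / 0.4978 ≈ −€729.2 billion.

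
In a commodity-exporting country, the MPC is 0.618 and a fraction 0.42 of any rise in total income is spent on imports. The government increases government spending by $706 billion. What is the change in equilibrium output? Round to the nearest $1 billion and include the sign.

+$880 billion

Expenditure multiplier = 1/(1 − c + m) = 1/(1 − 0.618 + 0.42) = 1/0.802 ≈ 1.247.
ΔY = k × ΔG = (+$706 billion) / 0.802 ≈ +$880 billion.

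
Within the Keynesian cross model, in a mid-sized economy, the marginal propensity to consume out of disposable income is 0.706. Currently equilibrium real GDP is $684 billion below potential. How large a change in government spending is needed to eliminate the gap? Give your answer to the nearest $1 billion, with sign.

+$201 billion

Spending multiplier = 1/(1 − MPC) = 1/(1 − 0.706) = 1/0.294 ≈ 3.401.
Need ΔY = +$684 billion, so ΔG = ΔY/k = (+$684 billion) × 0.294 ≈ +$201 billion.
The government should increase government spending by $201 billion.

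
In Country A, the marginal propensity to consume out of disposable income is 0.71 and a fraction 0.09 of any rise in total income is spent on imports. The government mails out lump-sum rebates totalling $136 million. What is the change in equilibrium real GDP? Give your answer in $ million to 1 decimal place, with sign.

A lump-sum tax change of −$136 million shifts disposable income by +$136 million; first-round consumption changes by −c × ΔT = −0.71 × (−$136 million) = +$96.56 million.
Expenditure multiplier = 1/(1 − c + m) = 1/(1 − 0.71 + 0.09) = 1/0.38 ≈ 2.632.
The tax multiplier is −c × k ≈ −1.868, so ΔY = k × (−c·ΔT) = (+$96.56 million) / 0.38 ≈ +$254.1 million.

+$254.1 million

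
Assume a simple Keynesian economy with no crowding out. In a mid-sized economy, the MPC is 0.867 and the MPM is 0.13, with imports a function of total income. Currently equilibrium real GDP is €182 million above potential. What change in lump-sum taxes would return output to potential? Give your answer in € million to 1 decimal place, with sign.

+€55.2 million

Spending multiplier = 1/(1 − c + m) = 1/(1 − 0.867 + 0.13) = 1/0.263 ≈ 3.802.
Tax multiplier = −c·k = −0.867/0.263 ≈ −3.297. Need ΔY = −€182 million, so ΔT = ΔY/(−c·k) = −(−€182 million) × 0.263 / 0.867 ≈ +€55.2 million.
The government should raise lump-sum taxes by €55.2 million.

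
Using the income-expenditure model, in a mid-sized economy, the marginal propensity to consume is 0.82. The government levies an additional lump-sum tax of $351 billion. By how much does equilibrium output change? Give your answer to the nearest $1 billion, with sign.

A lump-sum tax change of +$351 billion shifts disposable income by −$351 billion; first-round consumption changes by −c × ΔT = −0.82 × (+$351 billion) = −$287.82 billion.
Expenditure multiplier = 1/(1 − MPC) = 1/(1 − 0.82) = 1/0.18 ≈ 5.556.
The tax multiplier is −c × k ≈ −4.556, so ΔY = k × (−c·ΔT) = (−$287.82 billion) / 0.18 = −$1,599 billion.

−$1,599 billion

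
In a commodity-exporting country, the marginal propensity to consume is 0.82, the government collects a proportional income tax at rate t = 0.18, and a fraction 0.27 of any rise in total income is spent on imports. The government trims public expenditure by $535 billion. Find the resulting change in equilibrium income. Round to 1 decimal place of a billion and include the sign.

−$895.2 billion

Government-spending multiplier = 1/(1 − c(1−t) + m) = 1/(1 − 0.82×0.82 + 0.27) = 1/0.5976 ≈ 1.673.
ΔY = k × ΔG = (−$535 billion) / 0.5976 ≈ −$895.2 billion.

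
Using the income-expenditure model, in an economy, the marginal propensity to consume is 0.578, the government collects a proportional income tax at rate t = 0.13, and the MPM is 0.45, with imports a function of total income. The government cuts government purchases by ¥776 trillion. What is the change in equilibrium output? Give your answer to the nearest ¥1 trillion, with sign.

−¥819 trillion

Government-spending multiplier = 1/(1 − c(1−t) + m) = 1/(1 − 0.578×0.87 + 0.45) = 1/0.94714 ≈ 1.056.
ΔY = k × ΔG = (−¥776 trillion) / 0.94714 ≈ −¥819 trillion.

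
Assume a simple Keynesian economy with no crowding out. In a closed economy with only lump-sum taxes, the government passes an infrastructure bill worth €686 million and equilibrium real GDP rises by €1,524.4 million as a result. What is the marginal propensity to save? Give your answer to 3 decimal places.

Implied spending multiplier k = ΔY/ΔG = 1,524.4/686 ≈ 2.2222.
Since k = 1/(1 − MPC), MPC = 1 − 1/k = 1 − ΔG/ΔY = 1 − 686/1,524.4 ≈ 0.550.
MPS = 1 − MPC = 0.450.

0.450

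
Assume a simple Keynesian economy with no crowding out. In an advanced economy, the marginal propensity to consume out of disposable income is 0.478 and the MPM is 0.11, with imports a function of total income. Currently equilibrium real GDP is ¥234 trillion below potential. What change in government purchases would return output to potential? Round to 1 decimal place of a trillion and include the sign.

+¥147.9 trillion

Spending multiplier = 1/(1 − c + m) = 1/(1 − 0.478 + 0.11) = 1/0.632 ≈ 1.582.
Need ΔY = +¥234 trillion, so ΔG = ΔY/k = (+¥234 trillion) × 0.632 ≈ +¥147.9 trillion.
The government should increase government purchases by ¥147.9 trillion.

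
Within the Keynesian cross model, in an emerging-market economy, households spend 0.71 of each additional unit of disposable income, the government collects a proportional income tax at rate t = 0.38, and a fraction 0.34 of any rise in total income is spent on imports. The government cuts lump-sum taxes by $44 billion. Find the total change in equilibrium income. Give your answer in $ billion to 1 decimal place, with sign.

+$34.7 billion

A lump-sum tax change of −$44 billion shifts disposable income by +$44 billion; first-round consumption changes by −c × ΔT = −0.71 × (−$44 billion) = +$31.24 billion.
Expenditure multiplier = 1/(1 − c(1−t) + m) = 1/(1 − 0.71×0.62 + 0.34) = 1/0.8998 ≈ 1.111.
The tax multiplier is −c × k ≈ −0.789, so ΔY = k × (−c·ΔT) = (+$31.24 billion) / 0.8998 ≈ +$34.7 billion.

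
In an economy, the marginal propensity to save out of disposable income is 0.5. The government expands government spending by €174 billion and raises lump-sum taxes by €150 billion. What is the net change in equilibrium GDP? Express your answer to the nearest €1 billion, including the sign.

MPC = 1 − MPS = 1 − 0.5 = 0.5.
Expenditure multiplier = 1/(1 − MPC) = 1/(1 − 0.5) = 1/0.5 = 2.
ΔG contributes k·ΔG = (+€174 billion) / 0.5 = +€348 billion.
ΔT of +€150 billion changes first-round spending by −c·ΔT = −€75 billion, contributing k·(−c·ΔT) = (−€75 billion) / 0.5 = −€150 billion.
Net ΔY = k(ΔG − c·ΔT) = (+€99 billion) / 0.5 = +€198 billion.

+€198 billion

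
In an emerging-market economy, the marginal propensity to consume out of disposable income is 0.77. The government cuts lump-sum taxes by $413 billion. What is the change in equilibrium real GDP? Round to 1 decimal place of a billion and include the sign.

A lump-sum tax change of −$413 billion shifts disposable income by +$413 billion; first-round consumption changes by −c × ΔT = −0.77 × (−$413 billion) = +$318.01 billion.
Expenditure multiplier = 1/(1 − MPC) = 1/(1 − 0.77) = 1/0.23 ≈ 4.348.
The tax multiplier is −c × k ≈ −3.348, so ΔY = k × (−c·ΔT) = (+$318.01 billion) / 0.23 ≈ +$1,382.7 billion.

+$1,382.7 billion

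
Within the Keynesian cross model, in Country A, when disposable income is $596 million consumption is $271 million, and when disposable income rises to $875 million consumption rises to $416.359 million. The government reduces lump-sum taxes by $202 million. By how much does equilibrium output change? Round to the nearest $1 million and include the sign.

+$220 million

MPC = ΔC/ΔYd = (416.359 − 271)/(875 − 596) = 145.359/279 = 0.521.
A lump-sum tax change of −$202 million shifts disposable income by +$202 million; first-round consumption changes by −c × ΔT = −0.521 × (−$202 million) = +$105.242 million.
Expenditure multiplier = 1/(1 − MPC) = 1/(1 − 0.521) = 1/0.479 ≈ 2.088.
The tax multiplier is −c × k ≈ −1.088, so ΔY = k × (−c·ΔT) = (+$105.242 million) / 0.479 ≈ +$220 million.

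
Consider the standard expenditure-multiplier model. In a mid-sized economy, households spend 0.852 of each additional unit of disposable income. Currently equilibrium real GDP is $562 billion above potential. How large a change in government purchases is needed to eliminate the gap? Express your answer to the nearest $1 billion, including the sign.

Spending multiplier = 1/(1 − MPC) = 1/(1 − 0.852) = 1/0.148 ≈ 6.757.
Need ΔY = −$562 billion, so ΔG = ΔY/k = (−$562 billion) × 0.148 ≈ −$83 billion.
The government should cut government purchases by $83 billion.

−$83 billion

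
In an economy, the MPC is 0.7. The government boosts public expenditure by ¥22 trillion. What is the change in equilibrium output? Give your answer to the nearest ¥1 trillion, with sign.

Government-spending multiplier = 1/(1 − MPC) = 1/(1 − 0.7) = 1/0.3 ≈ 3.333.
ΔY = k × ΔG = (+¥22 trillion) / 0.3 ≈ +¥73 trillion.

+¥73 trillion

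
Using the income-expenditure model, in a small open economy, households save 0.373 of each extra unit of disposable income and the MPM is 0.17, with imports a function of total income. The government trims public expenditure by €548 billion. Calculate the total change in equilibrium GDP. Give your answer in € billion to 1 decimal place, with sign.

MPC = 1 − MPS = 1 − 0.373 = 0.627.
Government-spending multiplier = 1/(1 − c + m) = 1/(1 − 0.627 + 0.17) = 1/0.543 ≈ 1.842.
ΔY = k × ΔG = (−€548 billion) / 0.543 ≈ −€1,009.2 billion.

−€1,009.2 billion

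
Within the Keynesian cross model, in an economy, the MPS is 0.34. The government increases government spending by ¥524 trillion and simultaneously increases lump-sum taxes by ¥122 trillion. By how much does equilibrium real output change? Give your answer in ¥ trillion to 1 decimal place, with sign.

+¥1,304.4 trillion

MPC = 1 − MPS = 1 − 0.34 = 0.66.
Expenditure multiplier = 1/(1 − MPC) = 1/(1 − 0.66) = 1/0.34 ≈ 2.941.
ΔG contributes k·ΔG = (+¥524 trillion) / 0.34 ≈ +¥1,541.2 trillion.
ΔT of +¥122 trillion changes first-round spending by −c·ΔT = −¥80.52 trillion, contributing k·(−c·ΔT) = (−¥80.52 trillion) / 0.34 ≈ −¥236.8 trillion.
Net ΔY = k(ΔG − c·ΔT) = (+¥443.48 trillion) / 0.34 ≈ +¥1,304.4 trillion.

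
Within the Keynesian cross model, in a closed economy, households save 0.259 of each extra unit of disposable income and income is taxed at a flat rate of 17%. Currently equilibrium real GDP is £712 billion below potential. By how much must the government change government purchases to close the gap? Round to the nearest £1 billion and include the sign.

+£274 billion

MPC = 1 − MPS = 1 − 0.259 = 0.741.
Spending multiplier = 1/(1 − c(1−t)) = 1/(1 − 0.741×0.83) = 1/0.38497 ≈ 2.598.
Need ΔY = +£712 billion, so ΔG = ΔY/k = (+£712 billion) × 0.38497 ≈ +£274 billion.
The government should increase government purchases by £274 billion.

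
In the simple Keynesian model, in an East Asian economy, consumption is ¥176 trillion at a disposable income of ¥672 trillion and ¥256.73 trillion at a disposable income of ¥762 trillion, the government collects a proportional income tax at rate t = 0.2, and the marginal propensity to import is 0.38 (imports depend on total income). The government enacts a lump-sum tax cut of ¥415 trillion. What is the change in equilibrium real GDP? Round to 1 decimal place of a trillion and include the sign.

+¥562.0 trillion

MPC = ΔC/ΔYd = (256.73 − 176)/(762 − 672) = 80.73/90 = 0.897.
A lump-sum tax change of −¥415 trillion shifts disposable income by +¥415 trillion; first-round consumption changes by −c × ΔT = −0.897 × (−¥415 trillion) = +¥372.255 trillion.
Expenditure multiplier = 1/(1 − c(1−t) + m) = 1/(1 − 0.897×0.8 + 0.38) = 1/0.6624 ≈ 1.51.
The tax multiplier is −c × k ≈ −1.354, so ΔY = k × (−c·ΔT) = (+¥372.255 trillion) / 0.6624 ≈ +¥562 trillion.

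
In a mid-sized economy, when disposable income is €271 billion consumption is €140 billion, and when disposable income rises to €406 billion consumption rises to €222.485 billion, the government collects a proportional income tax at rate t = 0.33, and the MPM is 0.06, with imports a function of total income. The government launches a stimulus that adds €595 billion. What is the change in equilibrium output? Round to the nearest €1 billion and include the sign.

+€914 billion

MPC = ΔC/ΔYd = (222.485 − 140)/(406 − 271) = 82.485/135 = 0.611.
Government-spending multiplier = 1/(1 − c(1−t) + m) = 1/(1 − 0.611×0.67 + 0.06) = 1/0.65063 ≈ 1.537.
ΔY = k × ΔG = (+€595 billion) / 0.65063 ≈ +€914 billion.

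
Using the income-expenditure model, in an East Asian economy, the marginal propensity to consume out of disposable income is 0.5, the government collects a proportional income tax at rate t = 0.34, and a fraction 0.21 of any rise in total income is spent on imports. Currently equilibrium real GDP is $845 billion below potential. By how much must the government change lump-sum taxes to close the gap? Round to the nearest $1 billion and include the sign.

Spending multiplier = 1/(1 − c(1−t) + m) = 1/(1 − 0.5×0.66 + 0.21) = 1/0.88 ≈ 1.136.
Tax multiplier = −c·k = −0.5/0.88 ≈ −0.568. Need ΔY = +$845 billion, so ΔT = ΔY/(−c·k) = −(+$845 billion) × 0.88 / 0.5 ≈ −$1,487 billion.
The government should cut lump-sum taxes by $1,487 billion.

−$1,487 billion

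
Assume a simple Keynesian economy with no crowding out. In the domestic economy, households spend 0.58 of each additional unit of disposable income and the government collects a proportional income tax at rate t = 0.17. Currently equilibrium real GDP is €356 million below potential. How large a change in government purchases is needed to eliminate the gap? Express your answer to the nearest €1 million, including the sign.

Spending multiplier = 1/(1 − c(1−t)) = 1/(1 − 0.58×0.83) = 1/0.5186 ≈ 1.928.
Need ΔY = +€356 million, so ΔG = ΔY/k = (+€356 million) × 0.5186 ≈ +€185 million.
The government should increase government purchases by €185 million.

+€185 million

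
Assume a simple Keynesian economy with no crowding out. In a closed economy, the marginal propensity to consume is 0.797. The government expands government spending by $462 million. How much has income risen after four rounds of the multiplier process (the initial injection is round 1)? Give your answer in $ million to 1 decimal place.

$1,357.6 million

Round 1 adds ΔG = $462 million; each later round is MPC = 0.797 times the previous.
After 4 rounds: 462 + 368.214 + 293.466558 + 233.892846726 = ΔG·(1 − c^4)/(1 − c) = 462 × (1 − 0.403490473681)/0.203 ≈ $1,357.6 million.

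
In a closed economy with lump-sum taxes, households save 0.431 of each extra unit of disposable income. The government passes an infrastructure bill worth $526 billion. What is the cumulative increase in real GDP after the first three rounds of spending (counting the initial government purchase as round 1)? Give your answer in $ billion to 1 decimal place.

$995.6 billion

MPC = 1 − MPS = 1 − 0.431 = 0.569.
Round 1 adds ΔG = $526 billion; each later round is MPC = 0.569 times the previous.
After 3 rounds: 526 + 299.294 + 170.298286 = ΔG·(1 − c^3)/(1 − c) = 526 × (1 − 0.184220009)/0.431 ≈ $995.6 billion.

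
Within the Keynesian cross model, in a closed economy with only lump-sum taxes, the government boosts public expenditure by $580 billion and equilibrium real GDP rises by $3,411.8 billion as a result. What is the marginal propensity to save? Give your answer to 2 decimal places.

0.17

Implied spending multiplier k = ΔY/ΔG = 3,411.8/580 ≈ 5.8824.
Since k = 1/(1 − MPC), MPC = 1 − 1/k = 1 − ΔG/ΔY = 1 − 580/3,411.8 ≈ 0.83.
MPS = 1 − MPC = 0.17.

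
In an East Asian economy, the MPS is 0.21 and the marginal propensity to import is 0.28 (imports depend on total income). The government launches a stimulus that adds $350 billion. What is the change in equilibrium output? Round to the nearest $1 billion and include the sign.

+$714 billion

MPC = 1 − MPS = 1 − 0.21 = 0.79.
Government-spending multiplier = 1/(1 − c + m) = 1/(1 − 0.79 + 0.28) = 1/0.49 ≈ 2.041.
ΔY = k × ΔG = (+$350 billion) / 0.49 ≈ +$714 billion.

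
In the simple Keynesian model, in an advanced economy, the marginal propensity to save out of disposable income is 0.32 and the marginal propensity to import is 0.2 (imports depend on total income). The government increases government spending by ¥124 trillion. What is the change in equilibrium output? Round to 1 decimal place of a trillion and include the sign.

MPC = 1 − MPS = 1 − 0.32 = 0.68.
Government-spending multiplier = 1/(1 − c + m) = 1/(1 − 0.68 + 0.2) = 1/0.52 ≈ 1.923.
ΔY = k × ΔG = (+¥124 trillion) / 0.52 ≈ +¥238.5 trillion.

+¥238.5 trillion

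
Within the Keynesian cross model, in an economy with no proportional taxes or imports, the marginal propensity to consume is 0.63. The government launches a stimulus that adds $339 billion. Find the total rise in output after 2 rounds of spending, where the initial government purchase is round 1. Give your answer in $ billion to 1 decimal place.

Round 1 adds ΔG = $339 billion; each later round is MPC = 0.63 times the previous.
After 2 rounds: 339 + 213.57 = ΔG·(1 − c^2)/(1 − c) = 339 × (1 − 0.3969)/0.37 ≈ $552.6 billion.

$552.6 billion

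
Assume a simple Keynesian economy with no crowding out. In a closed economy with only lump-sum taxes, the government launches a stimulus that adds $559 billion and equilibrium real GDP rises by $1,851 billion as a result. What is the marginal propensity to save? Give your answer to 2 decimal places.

Implied spending multiplier k = ΔY/ΔG = 1,851/559 ≈ 3.3113.
Since k = 1/(1 − MPC), MPC = 1 − 1/k = 1 − ΔG/ΔY = 1 − 559/1,851 ≈ 0.70.
MPS = 1 − MPC = 0.30.

0.30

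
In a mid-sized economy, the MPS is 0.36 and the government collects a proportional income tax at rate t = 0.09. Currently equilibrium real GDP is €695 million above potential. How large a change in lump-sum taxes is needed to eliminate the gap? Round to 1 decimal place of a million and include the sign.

+€453.5 million

MPC = 1 − MPS = 1 − 0.36 = 0.64.
Spending multiplier = 1/(1 − c(1−t)) = 1/(1 − 0.64×0.91) = 1/0.4176 ≈ 2.395.
Tax multiplier = −c·k = −0.64/0.4176 ≈ −1.533. Need ΔY = −€695 million, so ΔT = ΔY/(−c·k) = −(−€695 million) × 0.4176 / 0.64 ≈ +€453.5 million.
The government should raise lump-sum taxes by €453.5 million.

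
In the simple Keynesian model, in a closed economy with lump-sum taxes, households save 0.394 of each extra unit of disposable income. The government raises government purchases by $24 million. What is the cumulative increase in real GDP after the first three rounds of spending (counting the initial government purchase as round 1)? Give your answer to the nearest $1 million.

MPC = 1 − MPS = 1 − 0.394 = 0.606.
Round 1 adds ΔG = $24 million; each later round is MPC = 0.606 times the previous.
After 3 rounds: 24 + 14.544 + 8.813664 = ΔG·(1 − c^3)/(1 − c) = 24 × (1 − 0.222545016)/0.394 ≈ $47 million.

$47 million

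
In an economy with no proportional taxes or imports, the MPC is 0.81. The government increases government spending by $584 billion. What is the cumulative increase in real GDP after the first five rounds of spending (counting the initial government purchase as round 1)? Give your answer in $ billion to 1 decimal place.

Round 1 adds ΔG = $584 billion; each later round is MPC = 0.81 times the previous.
After 5 rounds: 584 + 473.04 + 383.1624 + 310.361544 + 251.39285064 = ΔG·(1 − c^5)/(1 − c) = 584 × (1 − 0.3486784401)/0.19 ≈ $2,002 billion.

$2,002.0 billion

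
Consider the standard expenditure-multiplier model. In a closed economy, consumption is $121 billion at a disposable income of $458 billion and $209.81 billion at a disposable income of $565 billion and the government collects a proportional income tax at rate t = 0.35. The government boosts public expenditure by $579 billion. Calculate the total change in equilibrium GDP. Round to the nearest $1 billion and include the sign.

MPC = ΔC/ΔYd = (209.81 − 121)/(565 − 458) = 88.81/107 = 0.83.
Government-spending multiplier = 1/(1 − c(1−t)) = 1/(1 − 0.83×0.65) = 1/0.4605 ≈ 2.172.
ΔY = k × ΔG = (+$579 billion) / 0.4605 ≈ +$1,257 billion.

+$1,257 billion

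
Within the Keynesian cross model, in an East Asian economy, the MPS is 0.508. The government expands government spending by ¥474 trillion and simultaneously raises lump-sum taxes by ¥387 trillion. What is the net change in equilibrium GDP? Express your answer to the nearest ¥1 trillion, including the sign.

+¥558 trillion

MPC = 1 − MPS = 1 − 0.508 = 0.492.
Expenditure multiplier = 1/(1 − MPC) = 1/(1 − 0.492) = 1/0.508 ≈ 1.969.
ΔG contributes k·ΔG = (+¥474 trillion) / 0.508 ≈ +¥933.1 trillion.
ΔT of +¥387 trillion changes first-round spending by −c·ΔT = −¥190.404 trillion, contributing k·(−c·ΔT) = (−¥190.404 trillion) / 0.508 ≈ −¥374.8 trillion.
Net ΔY = k(ΔG − c·ΔT) = (+¥283.596 trillion) / 0.508 ≈ +¥558 trillion.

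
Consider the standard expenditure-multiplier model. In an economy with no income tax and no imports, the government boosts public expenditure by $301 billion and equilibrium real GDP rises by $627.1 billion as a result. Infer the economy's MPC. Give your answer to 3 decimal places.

Implied spending multiplier k = ΔY/ΔG = 627.1/301 ≈ 2.0834.
Since k = 1/(1 − MPC), MPC = 1 − 1/k = 1 − ΔG/ΔY = 1 − 301/627.1 ≈ 0.520.

0.520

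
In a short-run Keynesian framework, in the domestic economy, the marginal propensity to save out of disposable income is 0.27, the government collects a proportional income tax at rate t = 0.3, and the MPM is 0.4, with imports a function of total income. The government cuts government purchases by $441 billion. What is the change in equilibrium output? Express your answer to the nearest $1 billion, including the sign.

−$496 billion

MPC = 1 − MPS = 1 − 0.27 = 0.73.
Expenditure multiplier = 1/(1 − c(1−t) + m) = 1/(1 − 0.73×0.7 + 0.4) = 1/0.889 ≈ 1.125.
ΔY = k × ΔG = (−$441 billion) / 0.889 ≈ −$496 billion.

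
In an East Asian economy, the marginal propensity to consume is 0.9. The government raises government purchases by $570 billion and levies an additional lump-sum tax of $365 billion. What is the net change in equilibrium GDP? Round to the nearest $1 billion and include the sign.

Expenditure multiplier = 1/(1 − MPC) = 1/(1 − 0.9) = 1/0.1 = 10.
ΔG contributes k·ΔG = (+$570 billion) / 0.1 = +$5,700 billion.
ΔT of +$365 billion changes first-round spending by −c·ΔT = −$328.5 billion, contributing k·(−c·ΔT) = (−$328.5 billion) / 0.1 = −$3,285 billion.
Net ΔY = k(ΔG − c·ΔT) = (+$241.5 billion) / 0.1 = +$2,415 billion.

+$2,415 billion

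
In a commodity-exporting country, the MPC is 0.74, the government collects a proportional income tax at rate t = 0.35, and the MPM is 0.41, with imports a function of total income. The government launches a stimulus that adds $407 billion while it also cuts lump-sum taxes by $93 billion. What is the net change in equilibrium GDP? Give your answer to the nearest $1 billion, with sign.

Expenditure multiplier = 1/(1 − c(1−t) + m) = 1/(1 − 0.74×0.65 + 0.41) = 1/0.929 ≈ 1.076.
ΔG contributes k·ΔG = (+$407 billion) / 0.929 ≈ +$438.1 billion.
ΔT of −$93 billion changes first-round spending by −c·ΔT = +$68.82 billion, contributing k·(−c·ΔT) = (+$68.82 billion) / 0.929 ≈ +$74.1 billion.
Net ΔY = k(ΔG − c·ΔT) = (+$475.82 billion) / 0.929 ≈ +$512 billion.

+$512 billion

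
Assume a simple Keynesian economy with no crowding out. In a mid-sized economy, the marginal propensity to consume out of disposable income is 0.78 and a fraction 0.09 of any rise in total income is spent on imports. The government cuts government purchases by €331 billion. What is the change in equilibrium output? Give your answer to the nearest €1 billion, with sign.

−€1,068 billion

Spending multiplier = 1/(1 − c + m) = 1/(1 − 0.78 + 0.09) = 1/0.31 ≈ 3.226.
ΔY = k × ΔG = (−€331 billion) / 0.31 ≈ −€1,068 billion.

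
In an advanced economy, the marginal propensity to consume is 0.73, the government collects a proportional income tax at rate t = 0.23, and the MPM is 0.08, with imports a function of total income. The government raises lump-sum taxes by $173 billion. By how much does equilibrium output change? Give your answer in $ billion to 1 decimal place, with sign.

A lump-sum tax change of +$173 billion shifts disposable income by −$173 billion; first-round consumption changes by −c × ΔT = −0.73 × (+$173 billion) = −$126.29 billion.
Expenditure multiplier = 1/(1 − c(1−t) + m) = 1/(1 − 0.73×0.77 + 0.08) = 1/0.5179 ≈ 1.931.
The tax multiplier is −c × k ≈ −1.41, so ΔY = k × (−c·ΔT) = (−$126.29 billion) / 0.5179 ≈ −$243.9 billion.

−$243.9 billion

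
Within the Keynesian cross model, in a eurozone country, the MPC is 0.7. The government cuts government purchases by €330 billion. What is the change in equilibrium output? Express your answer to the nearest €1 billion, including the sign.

Expenditure multiplier = 1/(1 − MPC) = 1/(1 − 0.7) = 1/0.3 ≈ 3.333.
ΔY = k × ΔG = (−€330 billion) / 0.3 = −€1,100 billion.

−€1,100 billion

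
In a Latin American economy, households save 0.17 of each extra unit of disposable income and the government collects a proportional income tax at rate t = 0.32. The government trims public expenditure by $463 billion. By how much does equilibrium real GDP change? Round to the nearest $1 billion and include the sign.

−$1,063 billion

MPC = 1 − MPS = 1 − 0.17 = 0.83.
Spending multiplier = 1/(1 − c(1−t)) = 1/(1 − 0.83×0.68) = 1/0.4356 ≈ 2.296.
ΔY = k × ΔG = (−$463 billion) / 0.4356 ≈ −$1,063 billion.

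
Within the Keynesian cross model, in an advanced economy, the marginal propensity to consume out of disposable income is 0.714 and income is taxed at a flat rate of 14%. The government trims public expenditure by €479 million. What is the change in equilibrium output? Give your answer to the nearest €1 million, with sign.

−€1,241 million

Government-spending multiplier = 1/(1 − c(1−t)) = 1/(1 − 0.714×0.86) = 1/0.38596 ≈ 2.591.
ΔY = k × ΔG = (−€479 million) / 0.38596 ≈ −€1,241 million.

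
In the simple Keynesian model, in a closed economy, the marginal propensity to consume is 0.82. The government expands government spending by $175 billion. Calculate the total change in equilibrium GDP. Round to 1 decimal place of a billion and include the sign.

Government-spending multiplier = 1/(1 − MPC) = 1/(1 − 0.82) = 1/0.18 ≈ 5.556.
ΔY = k × ΔG = (+$175 billion) / 0.18 ≈ +$972.2 billion.

+$972.2 billion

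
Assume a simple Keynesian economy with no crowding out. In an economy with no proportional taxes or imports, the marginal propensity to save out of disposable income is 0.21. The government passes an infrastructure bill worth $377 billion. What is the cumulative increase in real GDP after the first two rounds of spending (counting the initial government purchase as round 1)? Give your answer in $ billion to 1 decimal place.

$674.8 billion

MPC = 1 − MPS = 1 − 0.21 = 0.79.
Round 1 adds ΔG = $377 billion; each later round is MPC = 0.79 times the previous.
After 2 rounds: 377 + 297.83 = ΔG·(1 − c^2)/(1 − c) = 377 × (1 − 0.6241)/0.21 ≈ $674.8 billion.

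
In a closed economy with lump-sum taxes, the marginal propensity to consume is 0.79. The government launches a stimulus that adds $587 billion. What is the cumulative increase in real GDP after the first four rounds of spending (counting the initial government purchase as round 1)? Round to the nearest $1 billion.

$1,706 billion

Round 1 adds ΔG = $587 billion; each later round is MPC = 0.79 times the previous.
After 4 rounds: 587 + 463.73 + 366.3467 + 289.413893 = ΔG·(1 − c^4)/(1 − c) = 587 × (1 − 0.38950081)/0.21 ≈ $1,706 billion.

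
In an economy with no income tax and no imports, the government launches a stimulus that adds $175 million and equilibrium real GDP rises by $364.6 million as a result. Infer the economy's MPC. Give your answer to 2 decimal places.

Implied spending multiplier k = ΔY/ΔG = 364.6/175 ≈ 2.0834.
Since k = 1/(1 − MPC), MPC = 1 − 1/k = 1 − ΔG/ΔY = 1 − 175/364.6 ≈ 0.52.

0.52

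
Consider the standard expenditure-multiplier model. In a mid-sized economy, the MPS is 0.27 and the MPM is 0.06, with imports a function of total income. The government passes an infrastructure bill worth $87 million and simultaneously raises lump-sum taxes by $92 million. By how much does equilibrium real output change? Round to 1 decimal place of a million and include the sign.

+$60.1 million

MPC = 1 − MPS = 1 − 0.27 = 0.73.
Expenditure multiplier = 1/(1 − c + m) = 1/(1 − 0.73 + 0.06) = 1/0.33 ≈ 3.03.
ΔG contributes k·ΔG = (+$87 million) / 0.33 ≈ +$263.6 million.
ΔT of +$92 million changes first-round spending by −c·ΔT = −$67.16 million, contributing k·(−c·ΔT) = (−$67.16 million) / 0.33 ≈ −$203.5 million.
Net ΔY = k(ΔG − c·ΔT) = (+$19.84 million) / 0.33 ≈ +$60.1 million.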